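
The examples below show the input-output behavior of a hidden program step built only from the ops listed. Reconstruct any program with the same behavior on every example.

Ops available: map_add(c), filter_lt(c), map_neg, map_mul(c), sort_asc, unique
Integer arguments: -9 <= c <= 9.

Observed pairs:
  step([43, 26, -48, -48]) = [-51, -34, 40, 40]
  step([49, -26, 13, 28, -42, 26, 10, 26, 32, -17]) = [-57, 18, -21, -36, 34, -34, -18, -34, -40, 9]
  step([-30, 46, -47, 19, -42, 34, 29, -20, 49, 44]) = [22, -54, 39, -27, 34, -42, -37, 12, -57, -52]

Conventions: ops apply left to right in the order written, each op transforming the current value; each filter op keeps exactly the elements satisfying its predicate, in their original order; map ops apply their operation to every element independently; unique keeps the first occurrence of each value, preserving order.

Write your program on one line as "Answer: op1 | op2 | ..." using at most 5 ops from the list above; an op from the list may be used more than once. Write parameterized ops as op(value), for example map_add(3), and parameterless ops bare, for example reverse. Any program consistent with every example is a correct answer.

map_add(-7) | map_neg | map_add(-7) | map_add(-8)

Check, running the answer program on each example:
  [43, 26, -48, -48] -> [36, 19, -55, -55] -> [-36, -19, 55, 55] -> [-43, -26, 48, 48] -> [-51, -34, 40, 40]
  [49, -26, 13, 28, -42, 26, 10, 26, 32, -17] -> [42, -33, 6, 21, -49, 19, 3, 19, 25, -24] -> [-42, 33, -6, -21, 49, -19, -3, -19, -25, 24] -> [-49, 26, -13, -28, 42, -26, -10, -26, -32, 17] -> [-57, 18, -21, -36, 34, -34, -18, -34, -40, 9]
  [-30, 46, -47, 19, -42, 34, 29, -20, 49, 44] -> [-37, 39, -54, 12, -49, 27, 22, -27, 42, 37] -> [37, -39, 54, -12, 49, -27, -22, 27, -42, -37] -> [30, -46, 47, -19, 42, -34, -29, 20, -49, -44] -> [22, -54, 39, -27, 34, -42, -37, 12, -57, -52]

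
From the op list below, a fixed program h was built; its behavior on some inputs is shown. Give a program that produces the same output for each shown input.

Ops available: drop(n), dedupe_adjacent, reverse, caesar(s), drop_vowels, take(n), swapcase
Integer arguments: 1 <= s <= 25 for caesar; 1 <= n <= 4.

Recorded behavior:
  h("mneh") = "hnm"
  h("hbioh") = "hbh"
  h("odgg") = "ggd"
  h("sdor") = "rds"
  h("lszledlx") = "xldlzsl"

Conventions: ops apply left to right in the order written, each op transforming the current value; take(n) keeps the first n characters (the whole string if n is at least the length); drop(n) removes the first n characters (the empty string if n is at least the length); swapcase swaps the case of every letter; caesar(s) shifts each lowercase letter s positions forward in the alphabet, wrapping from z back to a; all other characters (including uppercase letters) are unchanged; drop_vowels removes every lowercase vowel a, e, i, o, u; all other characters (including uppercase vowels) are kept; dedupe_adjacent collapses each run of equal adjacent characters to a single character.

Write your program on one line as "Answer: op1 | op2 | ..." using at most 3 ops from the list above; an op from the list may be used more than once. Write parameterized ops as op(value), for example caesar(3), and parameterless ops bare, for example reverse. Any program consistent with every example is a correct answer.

drop_vowels | reverse

Check, running the answer program on each example:
  "mneh" -> "mnh" -> "hnm"
  "hbioh" -> "hbh" -> "hbh"
  "odgg" -> "dgg" -> "ggd"
  "sdor" -> "sdr" -> "rds"
  "lszledlx" -> "lszldlx" -> "xldlzsl"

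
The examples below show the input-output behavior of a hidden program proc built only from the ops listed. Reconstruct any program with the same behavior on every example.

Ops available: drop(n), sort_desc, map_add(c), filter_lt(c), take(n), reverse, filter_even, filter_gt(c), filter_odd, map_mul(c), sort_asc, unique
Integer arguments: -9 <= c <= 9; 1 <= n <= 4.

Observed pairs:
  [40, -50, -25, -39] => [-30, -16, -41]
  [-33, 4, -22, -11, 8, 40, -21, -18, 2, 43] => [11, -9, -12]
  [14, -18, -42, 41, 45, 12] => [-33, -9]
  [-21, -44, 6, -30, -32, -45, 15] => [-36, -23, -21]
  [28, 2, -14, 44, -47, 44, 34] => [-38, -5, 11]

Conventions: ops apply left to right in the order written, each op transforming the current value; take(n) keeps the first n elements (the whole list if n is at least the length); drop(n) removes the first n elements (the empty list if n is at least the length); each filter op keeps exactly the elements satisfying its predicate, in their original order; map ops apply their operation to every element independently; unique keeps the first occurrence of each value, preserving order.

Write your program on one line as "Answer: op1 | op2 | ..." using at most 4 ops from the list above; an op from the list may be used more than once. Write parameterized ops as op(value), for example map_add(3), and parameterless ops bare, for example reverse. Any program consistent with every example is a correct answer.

reverse | filter_lt(4) | take(3) | map_add(9)

Check, running the answer program on each example:
  [40, -50, -25, -39] -> [-39, -25, -50, 40] -> [-39, -25, -50] -> [-39, -25, -50] -> [-30, -16, -41]
  [-33, 4, -22, -11, 8, 40, -21, -18, 2, 43] -> [43, 2, -18, -21, 40, 8, -11, -22, 4, -33] -> [2, -18, -21, -11, -22, -33] -> [2, -18, -21] -> [11, -9, -12]
  [14, -18, -42, 41, 45, 12] -> [12, 45, 41, -42, -18, 14] -> [-42, -18] -> [-42, -18] -> [-33, -9]
  [-21, -44, 6, -30, -32, -45, 15] -> [15, -45, -32, -30, 6, -44, -21] -> [-45, -32, -30, -44, -21] -> [-45, -32, -30] -> [-36, -23, -21]
  [28, 2, -14, 44, -47, 44, 34] -> [34, 44, -47, 44, -14, 2, 28] -> [-47, -14, 2] -> [-47, -14, 2] -> [-38, -5, 11]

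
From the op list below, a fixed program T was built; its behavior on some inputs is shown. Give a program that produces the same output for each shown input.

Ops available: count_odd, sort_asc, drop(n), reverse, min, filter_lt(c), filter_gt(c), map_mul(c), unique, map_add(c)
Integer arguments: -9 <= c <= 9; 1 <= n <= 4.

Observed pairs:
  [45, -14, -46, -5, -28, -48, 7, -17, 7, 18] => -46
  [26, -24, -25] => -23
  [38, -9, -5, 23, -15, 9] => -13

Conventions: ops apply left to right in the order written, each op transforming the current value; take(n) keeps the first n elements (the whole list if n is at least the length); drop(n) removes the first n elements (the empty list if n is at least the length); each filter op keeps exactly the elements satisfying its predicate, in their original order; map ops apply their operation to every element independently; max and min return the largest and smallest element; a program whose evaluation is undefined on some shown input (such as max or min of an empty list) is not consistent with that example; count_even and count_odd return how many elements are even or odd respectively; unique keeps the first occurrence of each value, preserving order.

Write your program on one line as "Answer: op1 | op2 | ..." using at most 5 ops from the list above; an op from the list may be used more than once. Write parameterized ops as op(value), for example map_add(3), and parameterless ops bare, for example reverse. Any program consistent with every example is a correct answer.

unique | map_add(2) | drop(2) | sort_asc | min

Check, running the answer program on each example:
  [45, -14, -46, -5, -28, -48, 7, -17, 7, 18] -> [45, -14, -46, -5, -28, -48, 7, -17, 18] -> [47, -12, -44, -3, -26, -46, 9, -15, 20] -> [-44, -3, -26, -46, 9, -15, 20] -> [-46, -44, -26, -15, -3, 9, 20] -> -46
  [26, -24, -25] -> [26, -24, -25] -> [28, -22, -23] -> [-23] -> [-23] -> -23
  [38, -9, -5, 23, -15, 9] -> [38, -9, -5, 23, -15, 9] -> [40, -7, -3, 25, -13, 11] -> [-3, 25, -13, 11] -> [-13, -3, 11, 25] -> -13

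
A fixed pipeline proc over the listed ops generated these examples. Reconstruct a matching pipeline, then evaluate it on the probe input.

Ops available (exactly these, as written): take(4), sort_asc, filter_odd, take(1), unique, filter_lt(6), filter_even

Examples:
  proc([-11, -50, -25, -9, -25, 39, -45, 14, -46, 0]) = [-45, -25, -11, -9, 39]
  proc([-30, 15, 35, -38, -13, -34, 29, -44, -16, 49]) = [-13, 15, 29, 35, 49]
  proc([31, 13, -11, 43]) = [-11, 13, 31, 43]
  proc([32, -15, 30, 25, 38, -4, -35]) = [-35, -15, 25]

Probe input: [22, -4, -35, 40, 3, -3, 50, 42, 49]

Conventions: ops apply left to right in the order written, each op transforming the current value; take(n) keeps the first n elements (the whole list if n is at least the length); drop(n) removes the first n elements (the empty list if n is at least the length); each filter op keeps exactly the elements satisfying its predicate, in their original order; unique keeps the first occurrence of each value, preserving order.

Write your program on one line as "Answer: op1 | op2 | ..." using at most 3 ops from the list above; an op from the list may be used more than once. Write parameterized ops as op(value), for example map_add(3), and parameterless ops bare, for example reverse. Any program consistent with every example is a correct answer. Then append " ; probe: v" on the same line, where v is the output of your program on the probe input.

filter_odd | unique | sort_asc ; probe: [-35, -3, 3, 49]

Check, running the answer program on each example:
  [-11, -50, -25, -9, -25, 39, -45, 14, -46, 0] -> [-11, -25, -9, -25, 39, -45] -> [-11, -25, -9, 39, -45] -> [-45, -25, -11, -9, 39]
  [-30, 15, 35, -38, -13, -34, 29, -44, -16, 49] -> [15, 35, -13, 29, 49] -> [15, 35, -13, 29, 49] -> [-13, 15, 29, 35, 49]
  [31, 13, -11, 43] -> [31, 13, -11, 43] -> [31, 13, -11, 43] -> [-11, 13, 31, 43]
  [32, -15, 30, 25, 38, -4, -35] -> [-15, 25, -35] -> [-15, 25, -35] -> [-35, -15, 25]
  probe: [22, -4, -35, 40, 3, -3, 50, 42, 49] -> [-35, 3, -3, 49] -> [-35, 3, -3, 49] -> [-35, -3, 3, 49]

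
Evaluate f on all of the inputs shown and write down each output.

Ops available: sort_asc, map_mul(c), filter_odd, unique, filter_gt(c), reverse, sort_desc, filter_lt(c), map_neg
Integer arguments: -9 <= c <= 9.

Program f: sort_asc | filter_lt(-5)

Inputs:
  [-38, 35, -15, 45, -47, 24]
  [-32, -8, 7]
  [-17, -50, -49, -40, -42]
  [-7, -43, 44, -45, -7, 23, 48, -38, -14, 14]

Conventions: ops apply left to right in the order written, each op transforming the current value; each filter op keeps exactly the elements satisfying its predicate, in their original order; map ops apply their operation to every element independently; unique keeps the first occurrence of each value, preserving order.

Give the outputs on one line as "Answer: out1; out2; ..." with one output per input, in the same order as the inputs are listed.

[-47, -38, -15]; [-32, -8]; [-50, -49, -42, -40, -17]; [-45, -43, -38, -14, -7, -7]

Execution, op by op:
  [-38, 35, -15, 45, -47, 24] -> [-47, -38, -15, 24, 35, 45] -> [-47, -38, -15]
  [-32, -8, 7] -> [-32, -8, 7] -> [-32, -8]
  [-17, -50, -49, -40, -42] -> [-50, -49, -42, -40, -17] -> [-50, -49, -42, -40, -17]
  [-7, -43, 44, -45, -7, 23, 48, -38, -14, 14] -> [-45, -43, -38, -14, -7, -7, 14, 23, 44, 48] -> [-45, -43, -38, -14, -7, -7]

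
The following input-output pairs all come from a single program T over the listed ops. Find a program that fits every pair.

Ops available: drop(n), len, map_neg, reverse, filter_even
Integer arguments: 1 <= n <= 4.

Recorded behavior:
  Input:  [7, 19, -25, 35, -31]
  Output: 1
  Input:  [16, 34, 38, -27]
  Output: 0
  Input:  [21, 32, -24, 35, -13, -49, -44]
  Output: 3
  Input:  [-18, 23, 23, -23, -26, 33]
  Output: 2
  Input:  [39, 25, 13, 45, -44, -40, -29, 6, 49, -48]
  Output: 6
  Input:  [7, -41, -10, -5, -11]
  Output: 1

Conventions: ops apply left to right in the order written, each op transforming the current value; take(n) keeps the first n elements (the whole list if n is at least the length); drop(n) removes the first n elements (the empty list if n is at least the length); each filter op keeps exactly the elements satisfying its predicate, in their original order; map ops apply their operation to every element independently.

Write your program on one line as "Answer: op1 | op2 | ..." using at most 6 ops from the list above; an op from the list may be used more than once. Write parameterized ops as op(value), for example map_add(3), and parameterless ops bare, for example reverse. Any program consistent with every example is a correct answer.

map_neg | drop(4) | reverse | map_neg | len

Check, running the answer program on each example:
  [7, 19, -25, 35, -31] -> [-7, -19, 25, -35, 31] -> [31] -> [31] -> [-31] -> 1
  [16, 34, 38, -27] -> [-16, -34, -38, 27] -> [] -> [] -> [] -> 0
  [21, 32, -24, 35, -13, -49, -44] -> [-21, -32, 24, -35, 13, 49, 44] -> [13, 49, 44] -> [44, 49, 13] -> [-44, -49, -13] -> 3
  [-18, 23, 23, -23, -26, 33] -> [18, -23, -23, 23, 26, -33] -> [26, -33] -> [-33, 26] -> [33, -26] -> 2
  [39, 25, 13, 45, -44, -40, -29, 6, 49, -48] -> [-39, -25, -13, -45, 44, 40, 29, -6, -49, 48] -> [44, 40, 29, -6, -49, 48] -> [48, -49, -6, 29, 40, 44] -> [-48, 49, 6, -29, -40, -44] -> 6
  [7, -41, -10, -5, -11] -> [-7, 41, 10, 5, 11] -> [11] -> [11] -> [-11] -> 1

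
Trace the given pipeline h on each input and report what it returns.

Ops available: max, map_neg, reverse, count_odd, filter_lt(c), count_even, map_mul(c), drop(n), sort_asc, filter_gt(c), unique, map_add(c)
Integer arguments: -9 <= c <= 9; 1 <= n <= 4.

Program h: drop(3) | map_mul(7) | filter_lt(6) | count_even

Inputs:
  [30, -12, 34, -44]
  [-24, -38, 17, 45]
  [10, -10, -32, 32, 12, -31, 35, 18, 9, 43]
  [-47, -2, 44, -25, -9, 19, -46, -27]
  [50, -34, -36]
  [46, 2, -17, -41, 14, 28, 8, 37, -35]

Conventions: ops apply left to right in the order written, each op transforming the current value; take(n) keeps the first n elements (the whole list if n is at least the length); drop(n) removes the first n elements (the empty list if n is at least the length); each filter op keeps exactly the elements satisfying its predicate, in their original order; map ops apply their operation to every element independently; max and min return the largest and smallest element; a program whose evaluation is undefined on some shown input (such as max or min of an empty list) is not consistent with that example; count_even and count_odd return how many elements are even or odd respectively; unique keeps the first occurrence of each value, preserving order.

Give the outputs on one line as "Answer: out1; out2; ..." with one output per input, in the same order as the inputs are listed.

Execution, op by op:
  [30, -12, 34, -44] -> [-44] -> [-308] -> [-308] -> 1
  [-24, -38, 17, 45] -> [45] -> [315] -> [] -> 0
  [10, -10, -32, 32, 12, -31, 35, 18, 9, 43] -> [32, 12, -31, 35, 18, 9, 43] -> [224, 84, -217, 245, 126, 63, 301] -> [-217] -> 0
  [-47, -2, 44, -25, -9, 19, -46, -27] -> [-25, -9, 19, -46, -27] -> [-175, -63, 133, -322, -189] -> [-175, -63, -322, -189] -> 1
  [50, -34, -36] -> [] -> [] -> [] -> 0
  [46, 2, -17, -41, 14, 28, 8, 37, -35] -> [-41, 14, 28, 8, 37, -35] -> [-287, 98, 196, 56, 259, -245] -> [-287, -245] -> 0

1; 0; 0; 1; 0; 0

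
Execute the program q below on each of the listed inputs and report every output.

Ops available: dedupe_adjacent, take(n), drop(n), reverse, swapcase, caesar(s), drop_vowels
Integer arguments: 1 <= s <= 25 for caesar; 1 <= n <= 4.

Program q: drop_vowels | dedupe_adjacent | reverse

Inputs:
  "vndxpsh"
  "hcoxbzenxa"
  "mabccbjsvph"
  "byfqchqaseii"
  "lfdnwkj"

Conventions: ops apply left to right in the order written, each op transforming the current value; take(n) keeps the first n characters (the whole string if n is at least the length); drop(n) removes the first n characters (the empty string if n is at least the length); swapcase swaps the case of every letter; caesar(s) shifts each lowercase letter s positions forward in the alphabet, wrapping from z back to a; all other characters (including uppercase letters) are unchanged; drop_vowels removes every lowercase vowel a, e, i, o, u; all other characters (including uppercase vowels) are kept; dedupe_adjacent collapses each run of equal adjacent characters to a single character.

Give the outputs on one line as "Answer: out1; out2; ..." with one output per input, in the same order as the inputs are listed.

"hspxdnv"; "xnzbxch"; "hpvsjbcbm"; "sqhcqfyb"; "jkwndfl"

Execution, op by op:
  "vndxpsh" -> "vndxpsh" -> "vndxpsh" -> "hspxdnv"
  "hcoxbzenxa" -> "hcxbznx" -> "hcxbznx" -> "xnzbxch"
  "mabccbjsvph" -> "mbccbjsvph" -> "mbcbjsvph" -> "hpvsjbcbm"
  "byfqchqaseii" -> "byfqchqs" -> "byfqchqs" -> "sqhcqfyb"
  "lfdnwkj" -> "lfdnwkj" -> "lfdnwkj" -> "jkwndfl"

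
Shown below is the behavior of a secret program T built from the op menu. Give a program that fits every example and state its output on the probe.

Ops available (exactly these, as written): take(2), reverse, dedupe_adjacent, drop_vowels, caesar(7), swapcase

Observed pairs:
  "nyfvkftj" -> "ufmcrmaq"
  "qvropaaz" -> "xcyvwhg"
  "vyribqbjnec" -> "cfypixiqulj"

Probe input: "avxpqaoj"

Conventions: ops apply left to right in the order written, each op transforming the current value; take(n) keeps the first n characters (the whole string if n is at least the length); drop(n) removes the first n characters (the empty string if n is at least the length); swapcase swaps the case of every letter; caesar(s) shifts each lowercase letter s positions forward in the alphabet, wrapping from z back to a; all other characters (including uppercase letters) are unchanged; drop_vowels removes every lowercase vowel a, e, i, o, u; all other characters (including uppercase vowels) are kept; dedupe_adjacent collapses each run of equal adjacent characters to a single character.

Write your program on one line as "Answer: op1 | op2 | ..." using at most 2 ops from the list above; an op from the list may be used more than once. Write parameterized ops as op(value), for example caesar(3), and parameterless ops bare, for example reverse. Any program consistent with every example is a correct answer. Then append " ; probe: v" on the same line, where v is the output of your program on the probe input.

dedupe_adjacent | caesar(7) ; probe: "hcewxhvq"

Check, running the answer program on each example:
  "nyfvkftj" -> "nyfvkftj" -> "ufmcrmaq"
  "qvropaaz" -> "qvropaz" -> "xcyvwhg"
  "vyribqbjnec" -> "vyribqbjnec" -> "cfypixiqulj"
  probe: "avxpqaoj" -> "avxpqaoj" -> "hcewxhvq"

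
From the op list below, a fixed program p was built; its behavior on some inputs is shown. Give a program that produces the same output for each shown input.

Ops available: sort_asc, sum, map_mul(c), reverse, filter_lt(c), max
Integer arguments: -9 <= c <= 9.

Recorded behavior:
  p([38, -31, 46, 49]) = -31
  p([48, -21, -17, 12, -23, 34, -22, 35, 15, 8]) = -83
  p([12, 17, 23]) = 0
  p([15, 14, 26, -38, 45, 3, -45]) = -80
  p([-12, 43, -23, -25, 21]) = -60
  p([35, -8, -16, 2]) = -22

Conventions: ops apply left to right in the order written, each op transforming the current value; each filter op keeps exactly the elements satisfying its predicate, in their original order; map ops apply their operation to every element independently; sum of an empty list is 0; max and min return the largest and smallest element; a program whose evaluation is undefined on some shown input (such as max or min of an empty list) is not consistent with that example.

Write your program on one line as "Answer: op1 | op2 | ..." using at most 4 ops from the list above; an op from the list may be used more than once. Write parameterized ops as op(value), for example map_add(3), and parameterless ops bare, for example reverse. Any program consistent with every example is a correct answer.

sort_asc | reverse | filter_lt(4) | sum

Check, running the answer program on each example:
  [38, -31, 46, 49] -> [-31, 38, 46, 49] -> [49, 46, 38, -31] -> [-31] -> -31
  [48, -21, -17, 12, -23, 34, -22, 35, 15, 8] -> [-23, -22, -21, -17, 8, 12, 15, 34, 35, 48] -> [48, 35, 34, 15, 12, 8, -17, -21, -22, -23] -> [-17, -21, -22, -23] -> -83
  [12, 17, 23] -> [12, 17, 23] -> [23, 17, 12] -> [] -> 0
  [15, 14, 26, -38, 45, 3, -45] -> [-45, -38, 3, 14, 15, 26, 45] -> [45, 26, 15, 14, 3, -38, -45] -> [3, -38, -45] -> -80
  [-12, 43, -23, -25, 21] -> [-25, -23, -12, 21, 43] -> [43, 21, -12, -23, -25] -> [-12, -23, -25] -> -60
  [35, -8, -16, 2] -> [-16, -8, 2, 35] -> [35, 2, -8, -16] -> [2, -8, -16] -> -22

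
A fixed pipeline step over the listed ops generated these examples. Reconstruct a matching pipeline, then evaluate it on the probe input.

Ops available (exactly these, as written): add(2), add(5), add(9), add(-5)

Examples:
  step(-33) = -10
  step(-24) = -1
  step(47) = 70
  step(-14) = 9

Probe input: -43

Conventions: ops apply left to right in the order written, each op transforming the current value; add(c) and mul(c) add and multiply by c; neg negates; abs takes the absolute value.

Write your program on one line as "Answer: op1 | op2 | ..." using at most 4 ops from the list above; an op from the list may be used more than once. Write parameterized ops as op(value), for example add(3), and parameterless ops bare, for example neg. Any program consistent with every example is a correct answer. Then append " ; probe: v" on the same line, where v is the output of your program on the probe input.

add(5) | add(9) | add(9) ; probe: -20

Check, running the answer program on each example:
  -33 -> -28 -> -19 -> -10
  -24 -> -19 -> -10 -> -1
  47 -> 52 -> 61 -> 70
  -14 -> -9 -> 0 -> 9
  probe: -43 -> -38 -> -29 -> -20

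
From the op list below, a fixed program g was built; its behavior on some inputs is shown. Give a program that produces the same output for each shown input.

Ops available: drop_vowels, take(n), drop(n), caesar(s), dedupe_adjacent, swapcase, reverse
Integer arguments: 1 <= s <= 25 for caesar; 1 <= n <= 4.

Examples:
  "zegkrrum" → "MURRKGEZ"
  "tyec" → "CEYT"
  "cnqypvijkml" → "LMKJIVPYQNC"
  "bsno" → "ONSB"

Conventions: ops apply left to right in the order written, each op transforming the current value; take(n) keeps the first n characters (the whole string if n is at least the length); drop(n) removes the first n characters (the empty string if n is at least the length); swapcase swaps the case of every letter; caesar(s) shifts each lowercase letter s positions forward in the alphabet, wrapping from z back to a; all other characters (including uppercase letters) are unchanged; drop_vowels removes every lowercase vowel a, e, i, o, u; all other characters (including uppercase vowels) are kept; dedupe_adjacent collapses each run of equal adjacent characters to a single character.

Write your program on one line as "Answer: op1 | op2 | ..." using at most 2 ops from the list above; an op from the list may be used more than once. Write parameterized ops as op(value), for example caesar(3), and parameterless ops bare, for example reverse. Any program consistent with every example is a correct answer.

reverse | swapcase

Check, running the answer program on each example:
  "zegkrrum" -> "murrkgez" -> "MURRKGEZ"
  "tyec" -> "ceyt" -> "CEYT"
  "cnqypvijkml" -> "lmkjivpyqnc" -> "LMKJIVPYQNC"
  "bsno" -> "onsb" -> "ONSB"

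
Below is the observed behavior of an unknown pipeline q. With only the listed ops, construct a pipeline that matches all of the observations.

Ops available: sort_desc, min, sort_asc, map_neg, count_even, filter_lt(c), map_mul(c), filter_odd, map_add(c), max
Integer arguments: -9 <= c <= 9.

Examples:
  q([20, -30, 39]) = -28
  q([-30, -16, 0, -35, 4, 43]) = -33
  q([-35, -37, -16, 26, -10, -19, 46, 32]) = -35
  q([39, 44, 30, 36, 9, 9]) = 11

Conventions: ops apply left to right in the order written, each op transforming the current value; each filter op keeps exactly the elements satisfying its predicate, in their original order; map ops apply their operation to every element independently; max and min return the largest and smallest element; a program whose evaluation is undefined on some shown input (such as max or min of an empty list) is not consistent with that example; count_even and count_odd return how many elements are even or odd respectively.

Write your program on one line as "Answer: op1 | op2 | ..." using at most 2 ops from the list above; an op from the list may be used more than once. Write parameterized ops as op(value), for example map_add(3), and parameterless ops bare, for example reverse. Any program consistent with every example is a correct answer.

map_add(2) | min

Check, running the answer program on each example:
  [20, -30, 39] -> [22, -28, 41] -> -28
  [-30, -16, 0, -35, 4, 43] -> [-28, -14, 2, -33, 6, 45] -> -33
  [-35, -37, -16, 26, -10, -19, 46, 32] -> [-33, -35, -14, 28, -8, -17, 48, 34] -> -35
  [39, 44, 30, 36, 9, 9] -> [41, 46, 32, 38, 11, 11] -> 11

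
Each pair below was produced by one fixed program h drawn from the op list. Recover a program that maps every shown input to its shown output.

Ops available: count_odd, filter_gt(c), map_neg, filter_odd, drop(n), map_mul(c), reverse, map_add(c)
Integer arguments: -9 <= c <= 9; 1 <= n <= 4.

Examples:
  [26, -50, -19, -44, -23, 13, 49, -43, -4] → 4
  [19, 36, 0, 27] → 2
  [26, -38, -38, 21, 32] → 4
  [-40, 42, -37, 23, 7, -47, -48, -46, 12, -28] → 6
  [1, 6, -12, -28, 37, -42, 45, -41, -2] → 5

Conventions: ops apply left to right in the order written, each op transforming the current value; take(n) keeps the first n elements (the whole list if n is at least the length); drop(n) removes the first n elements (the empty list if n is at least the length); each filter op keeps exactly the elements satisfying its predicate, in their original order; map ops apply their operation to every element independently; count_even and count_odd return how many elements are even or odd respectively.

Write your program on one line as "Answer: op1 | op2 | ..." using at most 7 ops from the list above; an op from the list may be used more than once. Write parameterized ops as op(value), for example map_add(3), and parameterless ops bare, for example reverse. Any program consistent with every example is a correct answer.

map_neg | reverse | map_add(5) | filter_odd | map_neg | count_odd

Check, running the answer program on each example:
  [26, -50, -19, -44, -23, 13, 49, -43, -4] -> [-26, 50, 19, 44, 23, -13, -49, 43, 4] -> [4, 43, -49, -13, 23, 44, 19, 50, -26] -> [9, 48, -44, -8, 28, 49, 24, 55, -21] -> [9, 49, 55, -21] -> [-9, -49, -55, 21] -> 4
  [19, 36, 0, 27] -> [-19, -36, 0, -27] -> [-27, 0, -36, -19] -> [-22, 5, -31, -14] -> [5, -31] -> [-5, 31] -> 2
  [26, -38, -38, 21, 32] -> [-26, 38, 38, -21, -32] -> [-32, -21, 38, 38, -26] -> [-27, -16, 43, 43, -21] -> [-27, 43, 43, -21] -> [27, -43, -43, 21] -> 4
  [-40, 42, -37, 23, 7, -47, -48, -46, 12, -28] -> [40, -42, 37, -23, -7, 47, 48, 46, -12, 28] -> [28, -12, 46, 48, 47, -7, -23, 37, -42, 40] -> [33, -7, 51, 53, 52, -2, -18, 42, -37, 45] -> [33, -7, 51, 53, -37, 45] -> [-33, 7, -51, -53, 37, -45] -> 6
  [1, 6, -12, -28, 37, -42, 45, -41, -2] -> [-1, -6, 12, 28, -37, 42, -45, 41, 2] -> [2, 41, -45, 42, -37, 28, 12, -6, -1] -> [7, 46, -40, 47, -32, 33, 17, -1, 4] -> [7, 47, 33, 17, -1] -> [-7, -47, -33, -17, 1] -> 5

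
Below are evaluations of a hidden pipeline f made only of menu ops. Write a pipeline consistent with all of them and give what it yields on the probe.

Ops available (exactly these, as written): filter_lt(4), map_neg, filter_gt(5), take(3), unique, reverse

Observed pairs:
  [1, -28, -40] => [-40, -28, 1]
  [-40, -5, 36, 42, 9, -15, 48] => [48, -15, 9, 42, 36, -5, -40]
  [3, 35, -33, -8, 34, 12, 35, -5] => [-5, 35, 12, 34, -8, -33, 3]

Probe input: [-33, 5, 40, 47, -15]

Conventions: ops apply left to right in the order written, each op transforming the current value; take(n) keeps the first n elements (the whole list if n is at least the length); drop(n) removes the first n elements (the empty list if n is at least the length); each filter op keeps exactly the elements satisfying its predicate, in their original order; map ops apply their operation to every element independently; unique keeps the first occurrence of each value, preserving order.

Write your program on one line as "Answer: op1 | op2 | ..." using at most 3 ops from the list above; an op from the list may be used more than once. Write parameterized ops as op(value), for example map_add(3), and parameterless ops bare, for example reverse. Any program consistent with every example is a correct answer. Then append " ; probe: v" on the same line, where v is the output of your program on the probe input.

reverse | unique ; probe: [-15, 47, 40, 5, -33]

Check, running the answer program on each example:
  [1, -28, -40] -> [-40, -28, 1] -> [-40, -28, 1]
  [-40, -5, 36, 42, 9, -15, 48] -> [48, -15, 9, 42, 36, -5, -40] -> [48, -15, 9, 42, 36, -5, -40]
  [3, 35, -33, -8, 34, 12, 35, -5] -> [-5, 35, 12, 34, -8, -33, 35, 3] -> [-5, 35, 12, 34, -8, -33, 3]
  probe: [-33, 5, 40, 47, -15] -> [-15, 47, 40, 5, -33] -> [-15, 47, 40, 5, -33]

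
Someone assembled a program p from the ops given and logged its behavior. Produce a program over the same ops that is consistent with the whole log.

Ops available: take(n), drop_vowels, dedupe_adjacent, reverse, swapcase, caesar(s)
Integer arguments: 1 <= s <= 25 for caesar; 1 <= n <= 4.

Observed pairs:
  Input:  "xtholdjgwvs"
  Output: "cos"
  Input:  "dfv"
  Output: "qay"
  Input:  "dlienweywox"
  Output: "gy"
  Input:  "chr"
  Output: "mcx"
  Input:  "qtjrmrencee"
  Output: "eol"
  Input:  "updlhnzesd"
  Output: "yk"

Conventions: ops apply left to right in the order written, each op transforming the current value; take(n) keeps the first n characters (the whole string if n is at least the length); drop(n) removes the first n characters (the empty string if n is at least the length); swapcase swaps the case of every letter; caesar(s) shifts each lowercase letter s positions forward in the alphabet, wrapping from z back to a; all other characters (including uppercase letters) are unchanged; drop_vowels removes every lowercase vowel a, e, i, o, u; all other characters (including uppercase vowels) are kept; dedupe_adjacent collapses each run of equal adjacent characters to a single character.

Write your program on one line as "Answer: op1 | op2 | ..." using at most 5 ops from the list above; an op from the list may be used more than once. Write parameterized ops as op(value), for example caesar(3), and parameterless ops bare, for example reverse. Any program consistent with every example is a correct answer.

take(3) | reverse | drop_vowels | caesar(21)

Check, running the answer program on each example:
  "xtholdjgwvs" -> "xth" -> "htx" -> "htx" -> "cos"
  "dfv" -> "dfv" -> "vfd" -> "vfd" -> "qay"
  "dlienweywox" -> "dli" -> "ild" -> "ld" -> "gy"
  "chr" -> "chr" -> "rhc" -> "rhc" -> "mcx"
  "qtjrmrencee" -> "qtj" -> "jtq" -> "jtq" -> "eol"
  "updlhnzesd" -> "upd" -> "dpu" -> "dp" -> "yk"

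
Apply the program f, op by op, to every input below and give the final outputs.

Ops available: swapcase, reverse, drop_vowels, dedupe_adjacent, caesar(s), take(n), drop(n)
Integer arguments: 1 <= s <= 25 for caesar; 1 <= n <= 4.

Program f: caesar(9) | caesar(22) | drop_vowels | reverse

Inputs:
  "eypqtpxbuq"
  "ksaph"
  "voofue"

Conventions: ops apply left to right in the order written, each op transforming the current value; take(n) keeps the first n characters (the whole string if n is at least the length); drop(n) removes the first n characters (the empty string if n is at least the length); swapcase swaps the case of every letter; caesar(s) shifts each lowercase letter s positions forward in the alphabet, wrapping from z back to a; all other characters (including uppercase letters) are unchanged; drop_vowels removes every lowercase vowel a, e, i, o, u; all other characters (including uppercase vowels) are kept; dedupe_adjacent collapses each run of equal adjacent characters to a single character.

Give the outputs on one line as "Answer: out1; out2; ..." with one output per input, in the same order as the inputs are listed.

Execution, op by op:
  "eypqtpxbuq" -> "nhyzcygkdz" -> "jduvyucgzv" -> "jdvycgzv" -> "vzgcyvdj"
  "ksaph" -> "tbjyq" -> "pxfum" -> "pxfm" -> "mfxp"
  "voofue" -> "exxodn" -> "attkzj" -> "ttkzj" -> "jzktt"

"vzgcyvdj"; "mfxp"; "jzktt"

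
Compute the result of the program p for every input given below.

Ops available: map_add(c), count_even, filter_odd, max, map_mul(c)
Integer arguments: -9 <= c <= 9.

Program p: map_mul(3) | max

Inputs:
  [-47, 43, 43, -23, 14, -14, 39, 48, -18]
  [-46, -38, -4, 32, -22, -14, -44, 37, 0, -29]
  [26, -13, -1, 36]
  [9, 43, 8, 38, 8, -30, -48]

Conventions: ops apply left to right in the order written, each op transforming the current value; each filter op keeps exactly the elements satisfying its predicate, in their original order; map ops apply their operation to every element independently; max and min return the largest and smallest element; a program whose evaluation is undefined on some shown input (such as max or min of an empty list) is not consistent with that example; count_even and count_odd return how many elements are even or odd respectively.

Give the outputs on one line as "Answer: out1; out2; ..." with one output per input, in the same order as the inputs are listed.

Execution, op by op:
  [-47, 43, 43, -23, 14, -14, 39, 48, -18] -> [-141, 129, 129, -69, 42, -42, 117, 144, -54] -> 144
  [-46, -38, -4, 32, -22, -14, -44, 37, 0, -29] -> [-138, -114, -12, 96, -66, -42, -132, 111, 0, -87] -> 111
  [26, -13, -1, 36] -> [78, -39, -3, 108] -> 108
  [9, 43, 8, 38, 8, -30, -48] -> [27, 129, 24, 114, 24, -90, -144] -> 129

144; 111; 108; 129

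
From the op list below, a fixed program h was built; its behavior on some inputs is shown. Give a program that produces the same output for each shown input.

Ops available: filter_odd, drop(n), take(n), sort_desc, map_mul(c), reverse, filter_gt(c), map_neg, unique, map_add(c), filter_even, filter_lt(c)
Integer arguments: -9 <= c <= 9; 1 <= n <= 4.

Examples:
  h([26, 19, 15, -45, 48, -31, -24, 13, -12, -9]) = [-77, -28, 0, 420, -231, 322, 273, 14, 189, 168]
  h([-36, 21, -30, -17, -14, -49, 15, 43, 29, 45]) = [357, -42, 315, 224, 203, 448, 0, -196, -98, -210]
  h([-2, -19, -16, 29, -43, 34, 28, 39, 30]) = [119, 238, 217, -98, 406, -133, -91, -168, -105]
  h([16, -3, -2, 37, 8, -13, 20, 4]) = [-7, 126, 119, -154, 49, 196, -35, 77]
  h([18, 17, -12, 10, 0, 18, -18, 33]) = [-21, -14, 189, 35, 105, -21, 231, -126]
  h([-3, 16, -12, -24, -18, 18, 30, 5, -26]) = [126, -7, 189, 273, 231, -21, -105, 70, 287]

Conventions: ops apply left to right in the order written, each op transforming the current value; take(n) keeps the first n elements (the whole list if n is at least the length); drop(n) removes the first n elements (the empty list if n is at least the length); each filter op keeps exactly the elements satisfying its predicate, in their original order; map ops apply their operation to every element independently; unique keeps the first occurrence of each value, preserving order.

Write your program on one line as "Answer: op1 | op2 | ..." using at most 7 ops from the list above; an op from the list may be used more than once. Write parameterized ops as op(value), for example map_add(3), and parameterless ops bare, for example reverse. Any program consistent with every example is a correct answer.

map_neg | map_add(4) | map_add(9) | map_add(2) | map_mul(-7) | map_neg

Check, running the answer program on each example:
  [26, 19, 15, -45, 48, -31, -24, 13, -12, -9] -> [-26, -19, -15, 45, -48, 31, 24, -13, 12, 9] -> [-22, -15, -11, 49, -44, 35, 28, -9, 16, 13] -> [-13, -6, -2, 58, -35, 44, 37, 0, 25, 22] -> [-11, -4, 0, 60, -33, 46, 39, 2, 27, 24] -> [77, 28, 0, -420, 231, -322, -273, -14, -189, -168] -> [-77, -28, 0, 420, -231, 322, 273, 14, 189, 168]
  [-36, 21, -30, -17, -14, -49, 15, 43, 29, 45] -> [36, -21, 30, 17, 14, 49, -15, -43, -29, -45] -> [40, -17, 34, 21, 18, 53, -11, -39, -25, -41] -> [49, -8, 43, 30, 27, 62, -2, -30, -16, -32] -> [51, -6, 45, 32, 29, 64, 0, -28, -14, -30] -> [-357, 42, -315, -224, -203, -448, 0, 196, 98, 210] -> [357, -42, 315, 224, 203, 448, 0, -196, -98, -210]
  [-2, -19, -16, 29, -43, 34, 28, 39, 30] -> [2, 19, 16, -29, 43, -34, -28, -39, -30] -> [6, 23, 20, -25, 47, -30, -24, -35, -26] -> [15, 32, 29, -16, 56, -21, -15, -26, -17] -> [17, 34, 31, -14, 58, -19, -13, -24, -15] -> [-119, -238, -217, 98, -406, 133, 91, 168, 105] -> [119, 238, 217, -98, 406, -133, -91, -168, -105]
  [16, -3, -2, 37, 8, -13, 20, 4] -> [-16, 3, 2, -37, -8, 13, -20, -4] -> [-12, 7, 6, -33, -4, 17, -16, 0] -> [-3, 16, 15, -24, 5, 26, -7, 9] -> [-1, 18, 17, -22, 7, 28, -5, 11] -> [7, -126, -119, 154, -49, -196, 35, -77] -> [-7, 126, 119, -154, 49, 196, -35, 77]
  [18, 17, -12, 10, 0, 18, -18, 33] -> [-18, -17, 12, -10, 0, -18, 18, -33] -> [-14, -13, 16, -6, 4, -14, 22, -29] -> [-5, -4, 25, 3, 13, -5, 31, -20] -> [-3, -2, 27, 5, 15, -3, 33, -18] -> [21, 14, -189, -35, -105, 21, -231, 126] -> [-21, -14, 189, 35, 105, -21, 231, -126]
  [-3, 16, -12, -24, -18, 18, 30, 5, -26] -> [3, -16, 12, 24, 18, -18, -30, -5, 26] -> [7, -12, 16, 28, 22, -14, -26, -1, 30] -> [16, -3, 25, 37, 31, -5, -17, 8, 39] -> [18, -1, 27, 39, 33, -3, -15, 10, 41] -> [-126, 7, -189, -273, -231, 21, 105, -70, -287] -> [126, -7, 189, 273, 231, -21, -105, 70, 287]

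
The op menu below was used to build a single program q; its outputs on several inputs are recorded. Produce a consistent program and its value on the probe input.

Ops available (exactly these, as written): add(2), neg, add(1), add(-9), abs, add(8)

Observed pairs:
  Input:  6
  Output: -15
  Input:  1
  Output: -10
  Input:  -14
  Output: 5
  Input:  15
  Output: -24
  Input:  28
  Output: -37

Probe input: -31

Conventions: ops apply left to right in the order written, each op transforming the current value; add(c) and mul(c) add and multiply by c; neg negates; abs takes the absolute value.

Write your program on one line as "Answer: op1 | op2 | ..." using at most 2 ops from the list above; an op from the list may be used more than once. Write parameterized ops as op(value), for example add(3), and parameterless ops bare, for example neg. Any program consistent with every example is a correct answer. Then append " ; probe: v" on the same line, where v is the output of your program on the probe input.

neg | add(-9) ; probe: 22

Check, running the answer program on each example:
  6 -> -6 -> -15
  1 -> -1 -> -10
  -14 -> 14 -> 5
  15 -> -15 -> -24
  28 -> -28 -> -37
  probe: -31 -> 31 -> 22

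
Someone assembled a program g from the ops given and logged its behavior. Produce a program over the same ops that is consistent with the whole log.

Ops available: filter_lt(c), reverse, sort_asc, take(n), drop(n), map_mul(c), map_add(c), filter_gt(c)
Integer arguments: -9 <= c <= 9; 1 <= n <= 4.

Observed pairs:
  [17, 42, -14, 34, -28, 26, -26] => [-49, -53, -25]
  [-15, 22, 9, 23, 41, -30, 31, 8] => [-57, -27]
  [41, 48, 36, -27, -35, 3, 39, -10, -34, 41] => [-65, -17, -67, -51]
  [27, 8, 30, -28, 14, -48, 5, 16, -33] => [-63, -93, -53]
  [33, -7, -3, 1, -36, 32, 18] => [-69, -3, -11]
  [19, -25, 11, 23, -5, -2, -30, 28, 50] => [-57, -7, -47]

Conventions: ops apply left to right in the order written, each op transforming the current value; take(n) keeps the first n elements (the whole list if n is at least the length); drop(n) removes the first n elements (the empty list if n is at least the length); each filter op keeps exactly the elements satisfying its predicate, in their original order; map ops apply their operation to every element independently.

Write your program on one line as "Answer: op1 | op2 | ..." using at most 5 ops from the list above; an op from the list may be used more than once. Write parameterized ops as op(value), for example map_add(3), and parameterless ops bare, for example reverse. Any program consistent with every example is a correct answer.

reverse | map_mul(2) | map_add(3) | filter_lt(-2)

Check, running the answer program on each example:
  [17, 42, -14, 34, -28, 26, -26] -> [-26, 26, -28, 34, -14, 42, 17] -> [-52, 52, -56, 68, -28, 84, 34] -> [-49, 55, -53, 71, -25, 87, 37] -> [-49, -53, -25]
  [-15, 22, 9, 23, 41, -30, 31, 8] -> [8, 31, -30, 41, 23, 9, 22, -15] -> [16, 62, -60, 82, 46, 18, 44, -30] -> [19, 65, -57, 85, 49, 21, 47, -27] -> [-57, -27]
  [41, 48, 36, -27, -35, 3, 39, -10, -34, 41] -> [41, -34, -10, 39, 3, -35, -27, 36, 48, 41] -> [82, -68, -20, 78, 6, -70, -54, 72, 96, 82] -> [85, -65, -17, 81, 9, -67, -51, 75, 99, 85] -> [-65, -17, -67, -51]
  [27, 8, 30, -28, 14, -48, 5, 16, -33] -> [-33, 16, 5, -48, 14, -28, 30, 8, 27] -> [-66, 32, 10, -96, 28, -56, 60, 16, 54] -> [-63, 35, 13, -93, 31, -53, 63, 19, 57] -> [-63, -93, -53]
  [33, -7, -3, 1, -36, 32, 18] -> [18, 32, -36, 1, -3, -7, 33] -> [36, 64, -72, 2, -6, -14, 66] -> [39, 67, -69, 5, -3, -11, 69] -> [-69, -3, -11]
  [19, -25, 11, 23, -5, -2, -30, 28, 50] -> [50, 28, -30, -2, -5, 23, 11, -25, 19] -> [100, 56, -60, -4, -10, 46, 22, -50, 38] -> [103, 59, -57, -1, -7, 49, 25, -47, 41] -> [-57, -7, -47]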